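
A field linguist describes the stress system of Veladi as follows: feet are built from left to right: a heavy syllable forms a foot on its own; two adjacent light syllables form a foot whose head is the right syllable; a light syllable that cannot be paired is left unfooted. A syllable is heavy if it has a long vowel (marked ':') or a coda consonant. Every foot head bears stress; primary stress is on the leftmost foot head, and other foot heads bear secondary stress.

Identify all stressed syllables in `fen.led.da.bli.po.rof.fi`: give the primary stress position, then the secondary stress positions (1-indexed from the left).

Weights: 1 fen H, 2 led H, 3 da L, 4 bli L, 5 po L, 6 rof H, 7 fi L.
Parse left to right (heavy = foot alone; LL = one foot; stranded L unfooted): (ˈfen) (ˈled) (da.ˈbli) po (ˈrof) fi.
Foot heads: 1, 2, 4, 6.
Primary stress on the leftmost head = syllable 1.
Secondary stress on 2, 4, 6: ˈfen.ˌled.da.ˌbli.po.ˌrof.fi.

primary 1, secondary 2, 4, 6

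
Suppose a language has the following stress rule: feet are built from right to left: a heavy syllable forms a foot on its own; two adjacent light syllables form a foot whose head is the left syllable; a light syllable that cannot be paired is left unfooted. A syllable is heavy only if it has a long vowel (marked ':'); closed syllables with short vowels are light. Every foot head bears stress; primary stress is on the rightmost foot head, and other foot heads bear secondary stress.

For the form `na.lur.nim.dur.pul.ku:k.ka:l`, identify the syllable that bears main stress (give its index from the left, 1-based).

Weights: 1 na L, 2 lur L, 3 nim L, 4 dur L, 5 pul L, 6 ku:k H, 7 ka:l H.
Parse right to left (heavy = foot alone; LL = one foot; stranded L unfooted): na (ˈlur.nim) (ˈdur.pul) (ˈku:k) (ˈka:l).
Foot heads: 2, 4, 6, 7.
Primary stress on the rightmost head = syllable 7.
Primary stress: syllable 7 → na.lur.nim.dur.pul.ku:k.ˈka:l.

7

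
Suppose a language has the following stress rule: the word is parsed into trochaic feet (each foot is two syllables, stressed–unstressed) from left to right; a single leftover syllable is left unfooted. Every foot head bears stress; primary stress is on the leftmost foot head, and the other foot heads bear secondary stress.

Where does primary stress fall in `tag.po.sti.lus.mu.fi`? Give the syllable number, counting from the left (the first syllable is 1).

Parse left to right into trochaic (ˈσσ) feet: (ˈtag.po) (ˈsti.lus) (ˈmu.fi).
Foot heads (stressed positions): 1, 3, 5.
End Rule Leftmost: primary stress on the leftmost head = syllable 1.
Primary stress: syllable 1 → ˈtag.po.sti.lus.mu.fi.

1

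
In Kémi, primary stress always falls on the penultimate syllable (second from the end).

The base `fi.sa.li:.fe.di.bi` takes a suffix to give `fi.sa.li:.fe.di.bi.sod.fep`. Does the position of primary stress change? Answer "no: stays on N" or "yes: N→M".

yes: 5→7

Base `fi.sa.li:.fe.di.bi` (6 syllables):
  The word has 6 syllables; the penultimate syllable (second from the end) is syllable 5 (di).
  → primary stress on syllable 5.
Suffixed `fi.sa.li:.fe.di.bi.sod.fep` (8 syllables):
  The word has 8 syllables; the penultimate syllable (second from the end) is syllable 7 (sod).
  → primary stress on syllable 7.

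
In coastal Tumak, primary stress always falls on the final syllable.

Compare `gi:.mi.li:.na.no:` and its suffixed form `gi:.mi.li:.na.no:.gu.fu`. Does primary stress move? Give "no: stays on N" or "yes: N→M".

yes: 5→7

Base `gi:.mi.li:.na.no:` (5 syllables):
  The word has 5 syllables; the final syllable is syllable 5 (no:).
  → primary stress on syllable 5.
Suffixed `gi:.mi.li:.na.no:.gu.fu` (7 syllables):
  The word has 7 syllables; the final syllable is syllable 7 (fu).
  → primary stress on syllable 7.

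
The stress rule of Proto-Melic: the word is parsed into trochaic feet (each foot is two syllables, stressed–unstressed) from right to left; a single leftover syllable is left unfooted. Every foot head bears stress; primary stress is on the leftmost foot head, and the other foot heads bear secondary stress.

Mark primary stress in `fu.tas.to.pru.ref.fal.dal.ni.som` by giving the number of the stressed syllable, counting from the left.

Parse right to left into trochaic (ˈσσ) feet: fu (ˈtas.to) (ˈpru.ref) (ˈfal.dal) (ˈni.som). Syllable 1 is left unfooted.
Foot heads (stressed positions): 2, 4, 6, 8.
End Rule Leftmost: primary stress on the leftmost head = syllable 2.
Primary stress: syllable 2 → fu.ˈtas.to.pru.ref.fal.dal.ni.som.

2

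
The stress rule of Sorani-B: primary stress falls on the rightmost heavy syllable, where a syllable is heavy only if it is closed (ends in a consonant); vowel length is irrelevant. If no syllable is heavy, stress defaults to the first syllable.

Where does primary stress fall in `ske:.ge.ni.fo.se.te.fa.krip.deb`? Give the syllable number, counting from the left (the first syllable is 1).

9

Weights: 1 ske: L, 2 ge L, 3 ni L, 4 fo L, 5 se L, 6 te L, 7 fa L, 8 krip H, 9 deb H.
Heavy syllables in the domain: 8, 9. The rightmost is syllable 9 (deb).
Primary stress: syllable 9 → ske:.ge.ni.fo.se.te.fa.krip.ˈdeb.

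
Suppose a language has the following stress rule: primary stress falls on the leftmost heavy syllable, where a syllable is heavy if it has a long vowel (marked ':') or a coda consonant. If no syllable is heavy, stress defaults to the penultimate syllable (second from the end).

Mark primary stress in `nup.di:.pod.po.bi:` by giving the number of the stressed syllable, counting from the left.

1

Weights: 1 nup H, 2 di: H, 3 pod H, 4 po L, 5 bi: H.
Heavy syllables in the domain: 1, 2, 3, 5. The leftmost is syllable 1 (nup).
Primary stress: syllable 1 → ˈnup.di:.pod.po.bi:.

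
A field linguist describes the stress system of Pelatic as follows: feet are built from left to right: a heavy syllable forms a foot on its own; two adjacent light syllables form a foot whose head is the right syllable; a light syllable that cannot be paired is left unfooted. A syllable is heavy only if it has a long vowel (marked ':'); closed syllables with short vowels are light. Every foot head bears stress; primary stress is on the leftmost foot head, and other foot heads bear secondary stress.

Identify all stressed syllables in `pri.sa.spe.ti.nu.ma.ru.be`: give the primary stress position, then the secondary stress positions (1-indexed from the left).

primary 2, secondary 4, 6, 8

Weights: 1 pri L, 2 sa L, 3 spe L, 4 ti L, 5 nu L, 6 ma L, 7 ru L, 8 be L.
Parse left to right (heavy = foot alone; LL = one foot; stranded L unfooted): (pri.ˈsa) (spe.ˈti) (nu.ˈma) (ru.ˈbe).
Foot heads: 2, 4, 6, 8.
Primary stress on the leftmost head = syllable 2.
Secondary stress on 4, 6, 8: pri.ˈsa.spe.ˌti.nu.ˌma.ru.ˌbe.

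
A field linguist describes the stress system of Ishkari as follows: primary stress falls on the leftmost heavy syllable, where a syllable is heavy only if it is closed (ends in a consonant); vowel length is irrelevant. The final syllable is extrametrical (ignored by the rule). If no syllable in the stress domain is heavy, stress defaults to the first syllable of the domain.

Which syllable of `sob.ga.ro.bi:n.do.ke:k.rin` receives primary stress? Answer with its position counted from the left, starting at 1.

1

The final syllable (7, rin) is extrametrical; the stress domain is syllables 1–6.
Weights: 1 sob H, 2 ga L, 3 ro L, 4 bi:n H, 5 do L, 6 ke:k H.
Heavy syllables in the domain: 1, 4, 6. The leftmost is syllable 1 (sob).
Primary stress: syllable 1 → ˈsob.ga.ro.bi:n.do.ke:k.rin.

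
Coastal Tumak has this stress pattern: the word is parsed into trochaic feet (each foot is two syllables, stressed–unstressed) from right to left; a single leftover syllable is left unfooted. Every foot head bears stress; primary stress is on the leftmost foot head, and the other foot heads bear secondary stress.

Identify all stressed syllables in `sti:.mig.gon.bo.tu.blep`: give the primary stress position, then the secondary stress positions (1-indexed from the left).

Parse right to left into trochaic (ˈσσ) feet: (ˈsti:.mig) (ˈgon.bo) (ˈtu.blep).
Foot heads (stressed positions): 1, 3, 5.
End Rule Leftmost: primary stress on the leftmost head = syllable 1.
Secondary stress on 3, 5: ˈsti:.mig.ˌgon.bo.ˌtu.blep.

primary 1, secondary 3, 5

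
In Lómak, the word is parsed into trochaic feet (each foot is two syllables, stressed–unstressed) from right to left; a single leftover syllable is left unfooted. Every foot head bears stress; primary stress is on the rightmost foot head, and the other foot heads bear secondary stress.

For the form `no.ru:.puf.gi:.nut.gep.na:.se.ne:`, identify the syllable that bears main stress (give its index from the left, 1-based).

Parse right to left into trochaic (ˈσσ) feet: no (ˈru:.puf) (ˈgi:.nut) (ˈgep.na:) (ˈse.ne:). Syllable 1 is left unfooted.
Foot heads (stressed positions): 2, 4, 6, 8.
End Rule Rightmost: primary stress on the rightmost head = syllable 8.
Primary stress: syllable 8 → no.ru:.puf.gi:.nut.gep.na:.ˈse.ne:.

8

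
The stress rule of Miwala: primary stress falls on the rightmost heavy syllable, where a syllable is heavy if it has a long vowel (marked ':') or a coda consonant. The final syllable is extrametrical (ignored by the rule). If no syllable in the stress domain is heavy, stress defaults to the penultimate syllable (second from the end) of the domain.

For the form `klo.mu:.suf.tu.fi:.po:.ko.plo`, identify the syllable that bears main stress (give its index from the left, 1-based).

6

The final syllable (8, plo) is extrametrical; the stress domain is syllables 1–7.
Weights: 1 klo L, 2 mu: H, 3 suf H, 4 tu L, 5 fi: H, 6 po: H, 7 ko L.
Heavy syllables in the domain: 2, 3, 5, 6. The rightmost is syllable 6 (po:).
Primary stress: syllable 6 → klo.mu:.suf.tu.fi:.ˈpo:.ko.plo.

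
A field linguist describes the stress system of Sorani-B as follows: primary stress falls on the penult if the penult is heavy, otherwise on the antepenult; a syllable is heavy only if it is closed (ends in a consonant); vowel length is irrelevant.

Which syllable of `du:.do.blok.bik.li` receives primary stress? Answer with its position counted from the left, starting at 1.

Weights: 3 blok H, 4 bik H, 5 li L.
The penult (syllable 4, bik) is heavy, so it takes stress.
Primary stress: syllable 4 → du:.do.blok.ˈbik.li.

4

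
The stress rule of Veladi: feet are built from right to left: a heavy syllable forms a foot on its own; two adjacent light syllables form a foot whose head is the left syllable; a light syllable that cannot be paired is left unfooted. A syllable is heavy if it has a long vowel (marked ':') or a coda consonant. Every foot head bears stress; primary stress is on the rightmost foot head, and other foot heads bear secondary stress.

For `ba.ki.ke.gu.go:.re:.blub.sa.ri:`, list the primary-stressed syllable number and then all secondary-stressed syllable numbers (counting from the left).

primary 9, secondary 1, 3, 5, 6, 7

Weights: 1 ba L, 2 ki L, 3 ke L, 4 gu L, 5 go: H, 6 re: H, 7 blub H, 8 sa L, 9 ri: H.
Parse right to left (heavy = foot alone; LL = one foot; stranded L unfooted): (ˈba.ki) (ˈke.gu) (ˈgo:) (ˈre:) (ˈblub) sa (ˈri:).
Foot heads: 1, 3, 5, 6, 7, 9.
Primary stress on the rightmost head = syllable 9.
Secondary stress on 1, 3, 5, 6, 7: ˌba.ki.ˌke.gu.ˌgo:.ˌre:.ˌblub.sa.ˈri:.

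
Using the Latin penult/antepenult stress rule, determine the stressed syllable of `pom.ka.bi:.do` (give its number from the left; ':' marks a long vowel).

Classical Latin: stress the penult if heavy (long vowel or closed), else the antepenult.
Weights: 2 ka L, 3 bi: H, 4 do L.
The penult (syllable 3, bi:) is heavy, so it takes stress.
Stress on syllable 3: pom.ka.ˈbi:.do.

3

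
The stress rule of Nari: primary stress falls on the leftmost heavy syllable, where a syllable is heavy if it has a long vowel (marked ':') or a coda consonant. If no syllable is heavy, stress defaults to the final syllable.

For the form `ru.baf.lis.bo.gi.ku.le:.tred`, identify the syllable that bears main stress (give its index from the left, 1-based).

2

Weights: 1 ru L, 2 baf H, 3 lis H, 4 bo L, 5 gi L, 6 ku L, 7 le: H, 8 tred H.
Heavy syllables in the domain: 2, 3, 7, 8. The leftmost is syllable 2 (baf).
Primary stress: syllable 2 → ru.ˈbaf.lis.bo.gi.ku.le:.tred.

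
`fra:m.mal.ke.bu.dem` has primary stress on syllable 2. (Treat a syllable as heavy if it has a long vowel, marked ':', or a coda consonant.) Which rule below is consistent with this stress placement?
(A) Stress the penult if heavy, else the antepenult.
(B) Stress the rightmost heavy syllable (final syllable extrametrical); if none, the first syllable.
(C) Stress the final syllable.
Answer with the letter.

Rule A → syllable 3 (observed: 2).
Rule B → syllable 2 ✓.
Rule C → syllable 5 (observed: 2).

B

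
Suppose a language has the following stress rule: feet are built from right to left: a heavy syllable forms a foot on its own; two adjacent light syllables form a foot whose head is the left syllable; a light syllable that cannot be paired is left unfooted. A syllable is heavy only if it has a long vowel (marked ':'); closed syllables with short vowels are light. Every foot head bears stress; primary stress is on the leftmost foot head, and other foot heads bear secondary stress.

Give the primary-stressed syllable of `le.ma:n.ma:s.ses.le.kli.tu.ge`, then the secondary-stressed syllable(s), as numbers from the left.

primary 2, secondary 3, 5, 7

Weights: 1 le L, 2 ma:n H, 3 ma:s H, 4 ses L, 5 le L, 6 kli L, 7 tu L, 8 ge L.
Parse right to left (heavy = foot alone; LL = one foot; stranded L unfooted): le (ˈma:n) (ˈma:s) ses (ˈle.kli) (ˈtu.ge).
Foot heads: 2, 3, 5, 7.
Primary stress on the leftmost head = syllable 2.
Secondary stress on 3, 5, 7: le.ˈma:n.ˌma:s.ses.ˌle.kli.ˌtu.ge.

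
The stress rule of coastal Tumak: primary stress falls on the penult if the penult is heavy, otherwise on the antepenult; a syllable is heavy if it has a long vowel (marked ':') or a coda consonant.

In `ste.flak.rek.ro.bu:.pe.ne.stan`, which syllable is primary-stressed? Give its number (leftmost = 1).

6

Weights: 6 pe L, 7 ne L, 8 stan H.
The penult (syllable 7, ne) is light, so stress falls on the antepenult (syllable 6, pe).
Primary stress: syllable 6 → ste.flak.rek.ro.bu:.ˈpe.ne.stan.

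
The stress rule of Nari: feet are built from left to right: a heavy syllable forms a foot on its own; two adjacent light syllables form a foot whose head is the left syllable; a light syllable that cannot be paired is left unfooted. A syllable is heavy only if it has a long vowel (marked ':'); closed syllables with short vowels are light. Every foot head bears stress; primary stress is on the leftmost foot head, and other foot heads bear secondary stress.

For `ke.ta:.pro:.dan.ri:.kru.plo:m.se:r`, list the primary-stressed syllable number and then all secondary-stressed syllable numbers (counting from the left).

primary 2, secondary 3, 5, 7, 8

Weights: 1 ke L, 2 ta: H, 3 pro: H, 4 dan L, 5 ri: H, 6 kru L, 7 plo:m H, 8 se:r H.
Parse left to right (heavy = foot alone; LL = one foot; stranded L unfooted): ke (ˈta:) (ˈpro:) dan (ˈri:) kru (ˈplo:m) (ˈse:r).
Foot heads: 2, 3, 5, 7, 8.
Primary stress on the leftmost head = syllable 2.
Secondary stress on 3, 5, 7, 8: ke.ˈta:.ˌpro:.dan.ˌri:.kru.ˌplo:m.ˌse:r.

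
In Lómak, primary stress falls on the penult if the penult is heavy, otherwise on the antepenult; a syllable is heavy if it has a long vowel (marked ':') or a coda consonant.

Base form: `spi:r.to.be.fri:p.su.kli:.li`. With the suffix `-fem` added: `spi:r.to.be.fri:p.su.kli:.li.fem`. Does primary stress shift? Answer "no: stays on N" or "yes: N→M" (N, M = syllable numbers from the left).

Base `spi:r.to.be.fri:p.su.kli:.li` (7 syllables):
  Weights: 5 su L, 6 kli: H, 7 li L.
  The penult (syllable 6, kli:) is heavy, so it takes stress.
  → primary stress on syllable 6.
Suffixed `spi:r.to.be.fri:p.su.kli:.li.fem` (8 syllables):
  Weights: 6 kli: H, 7 li L, 8 fem H.
  The penult (syllable 7, li) is light, so stress falls on the antepenult (syllable 6, kli:).
  → primary stress on syllable 6.

no: stays on 6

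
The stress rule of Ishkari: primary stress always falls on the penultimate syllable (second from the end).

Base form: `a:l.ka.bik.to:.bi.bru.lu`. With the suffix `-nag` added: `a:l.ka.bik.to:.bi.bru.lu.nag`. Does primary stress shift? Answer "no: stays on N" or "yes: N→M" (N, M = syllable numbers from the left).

Base `a:l.ka.bik.to:.bi.bru.lu` (7 syllables):
  The word has 7 syllables; the penultimate syllable (second from the end) is syllable 6 (bru).
  → primary stress on syllable 6.
Suffixed `a:l.ka.bik.to:.bi.bru.lu.nag` (8 syllables):
  The word has 8 syllables; the penultimate syllable (second from the end) is syllable 7 (lu).
  → primary stress on syllable 7.

yes: 6→7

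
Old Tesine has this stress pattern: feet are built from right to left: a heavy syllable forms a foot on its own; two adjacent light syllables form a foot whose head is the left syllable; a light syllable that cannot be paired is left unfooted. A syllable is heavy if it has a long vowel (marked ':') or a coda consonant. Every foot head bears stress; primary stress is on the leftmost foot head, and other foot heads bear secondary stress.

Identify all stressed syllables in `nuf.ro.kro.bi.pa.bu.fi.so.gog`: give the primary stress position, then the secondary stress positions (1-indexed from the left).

Weights: 1 nuf H, 2 ro L, 3 kro L, 4 bi L, 5 pa L, 6 bu L, 7 fi L, 8 so L, 9 gog H.
Parse right to left (heavy = foot alone; LL = one foot; stranded L unfooted): (ˈnuf) ro (ˈkro.bi) (ˈpa.bu) (ˈfi.so) (ˈgog).
Foot heads: 1, 3, 5, 7, 9.
Primary stress on the leftmost head = syllable 1.
Secondary stress on 3, 5, 7, 9: ˈnuf.ro.ˌkro.bi.ˌpa.bu.ˌfi.so.ˌgog.

primary 1, secondary 3, 5, 7, 9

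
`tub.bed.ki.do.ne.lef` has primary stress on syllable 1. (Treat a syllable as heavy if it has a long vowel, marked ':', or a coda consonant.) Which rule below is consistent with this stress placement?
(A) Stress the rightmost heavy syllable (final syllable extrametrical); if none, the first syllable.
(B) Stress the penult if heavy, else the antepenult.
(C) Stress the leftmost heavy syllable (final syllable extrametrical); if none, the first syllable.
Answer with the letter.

Rule A → syllable 2 (observed: 1).
Rule B → syllable 4 (observed: 1).
Rule C → syllable 1 ✓.

C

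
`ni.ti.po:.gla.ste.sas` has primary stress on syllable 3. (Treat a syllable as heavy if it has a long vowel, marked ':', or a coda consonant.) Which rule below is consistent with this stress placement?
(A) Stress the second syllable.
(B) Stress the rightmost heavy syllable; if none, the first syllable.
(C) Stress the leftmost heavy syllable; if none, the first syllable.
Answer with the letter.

C

Rule A → syllable 2 (observed: 3).
Rule B → syllable 6 (observed: 3).
Rule C → syllable 3 ✓.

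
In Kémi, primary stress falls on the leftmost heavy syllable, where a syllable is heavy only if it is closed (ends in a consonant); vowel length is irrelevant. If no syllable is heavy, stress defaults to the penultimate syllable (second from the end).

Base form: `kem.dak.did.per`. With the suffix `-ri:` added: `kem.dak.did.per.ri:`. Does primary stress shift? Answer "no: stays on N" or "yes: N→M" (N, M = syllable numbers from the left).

no: stays on 1

Base `kem.dak.did.per` (4 syllables):
  Weights: 1 kem H, 2 dak H, 3 did H, 4 per H.
  Heavy syllables in the domain: 1, 2, 3, 4. The leftmost is syllable 1 (kem).
  → primary stress on syllable 1.
Suffixed `kem.dak.did.per.ri:` (5 syllables):
  Weights: 1 kem H, 2 dak H, 3 did H, 4 per H, 5 ri: L.
  Heavy syllables in the domain: 1, 2, 3, 4. The leftmost is syllable 1 (kem).
  → primary stress on syllable 1.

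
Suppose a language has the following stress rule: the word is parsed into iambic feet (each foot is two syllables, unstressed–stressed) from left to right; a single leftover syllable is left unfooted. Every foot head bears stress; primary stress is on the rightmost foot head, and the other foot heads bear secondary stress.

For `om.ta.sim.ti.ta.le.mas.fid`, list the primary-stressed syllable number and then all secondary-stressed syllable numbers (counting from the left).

Parse left to right into iambic (σˈσ) feet: (om.ˈta) (sim.ˈti) (ta.ˈle) (mas.ˈfid).
Foot heads (stressed positions): 2, 4, 6, 8.
End Rule Rightmost: primary stress on the rightmost head = syllable 8.
Secondary stress on 2, 4, 6: om.ˌta.sim.ˌti.ta.ˌle.mas.ˈfid.

primary 8, secondary 2, 4, 6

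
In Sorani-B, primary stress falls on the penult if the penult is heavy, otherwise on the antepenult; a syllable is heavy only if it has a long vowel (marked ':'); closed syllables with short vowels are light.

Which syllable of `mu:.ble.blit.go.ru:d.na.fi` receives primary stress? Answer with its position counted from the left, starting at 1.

5

Weights: 5 ru:d H, 6 na L, 7 fi L.
The penult (syllable 6, na) is light, so stress falls on the antepenult (syllable 5, ru:d).
Primary stress: syllable 5 → mu:.ble.blit.go.ˈru:d.na.fi.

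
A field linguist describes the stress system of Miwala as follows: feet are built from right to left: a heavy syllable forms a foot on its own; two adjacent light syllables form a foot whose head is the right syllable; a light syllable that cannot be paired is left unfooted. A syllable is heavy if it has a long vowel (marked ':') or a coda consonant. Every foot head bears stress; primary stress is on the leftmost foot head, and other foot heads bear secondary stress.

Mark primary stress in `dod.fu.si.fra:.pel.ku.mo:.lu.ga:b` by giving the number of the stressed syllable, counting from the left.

1

Weights: 1 dod H, 2 fu L, 3 si L, 4 fra: H, 5 pel H, 6 ku L, 7 mo: H, 8 lu L, 9 ga:b H.
Parse right to left (heavy = foot alone; LL = one foot; stranded L unfooted): (ˈdod) (fu.ˈsi) (ˈfra:) (ˈpel) ku (ˈmo:) lu (ˈga:b).
Foot heads: 1, 3, 4, 5, 7, 9.
Primary stress on the leftmost head = syllable 1.
Primary stress: syllable 1 → ˈdod.fu.si.fra:.pel.ku.mo:.lu.ga:b.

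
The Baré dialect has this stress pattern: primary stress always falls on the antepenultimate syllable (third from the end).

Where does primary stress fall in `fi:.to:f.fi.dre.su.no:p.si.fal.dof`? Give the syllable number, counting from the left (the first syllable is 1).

The word has 9 syllables; the antepenultimate syllable (third from the end) is syllable 7 (si).
Primary stress: syllable 7 → fi:.to:f.fi.dre.su.no:p.ˈsi.fal.dof.

7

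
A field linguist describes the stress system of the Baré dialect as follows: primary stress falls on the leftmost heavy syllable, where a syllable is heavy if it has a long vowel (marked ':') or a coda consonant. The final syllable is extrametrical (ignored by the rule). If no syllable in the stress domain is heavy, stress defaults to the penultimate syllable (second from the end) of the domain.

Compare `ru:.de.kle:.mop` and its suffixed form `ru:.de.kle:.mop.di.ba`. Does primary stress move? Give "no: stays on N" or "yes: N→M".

no: stays on 1

Base `ru:.de.kle:.mop` (4 syllables):
  The final syllable (4, mop) is extrametrical; the stress domain is syllables 1–3.
  Weights: 1 ru: H, 2 de L, 3 kle: H.
  Heavy syllables in the domain: 1, 3. The leftmost is syllable 1 (ru:).
  → primary stress on syllable 1.
Suffixed `ru:.de.kle:.mop.di.ba` (6 syllables):
  The final syllable (6, ba) is extrametrical; the stress domain is syllables 1–5.
  Weights: 1 ru: H, 2 de L, 3 kle: H, 4 mop H, 5 di L.
  Heavy syllables in the domain: 1, 3, 4. The leftmost is syllable 1 (ru:).
  → primary stress on syllable 1.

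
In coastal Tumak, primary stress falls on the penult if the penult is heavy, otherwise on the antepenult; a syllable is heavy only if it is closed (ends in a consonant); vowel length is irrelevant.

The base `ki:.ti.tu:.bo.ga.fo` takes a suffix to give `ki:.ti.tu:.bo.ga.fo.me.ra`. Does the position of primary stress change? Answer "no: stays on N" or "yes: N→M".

Base `ki:.ti.tu:.bo.ga.fo` (6 syllables):
  Weights: 4 bo L, 5 ga L, 6 fo L.
  The penult (syllable 5, ga) is light, so stress falls on the antepenult (syllable 4, bo).
  → primary stress on syllable 4.
Suffixed `ki:.ti.tu:.bo.ga.fo.me.ra` (8 syllables):
  Weights: 6 fo L, 7 me L, 8 ra L.
  The penult (syllable 7, me) is light, so stress falls on the antepenult (syllable 6, fo).
  → primary stress on syllable 6.

yes: 4→6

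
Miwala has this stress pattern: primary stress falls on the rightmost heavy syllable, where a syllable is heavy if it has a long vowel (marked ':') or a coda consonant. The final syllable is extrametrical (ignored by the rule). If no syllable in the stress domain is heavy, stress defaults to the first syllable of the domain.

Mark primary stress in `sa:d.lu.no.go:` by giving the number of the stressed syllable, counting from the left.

1

The final syllable (4, go:) is extrametrical; the stress domain is syllables 1–3.
Weights: 1 sa:d H, 2 lu L, 3 no L.
Heavy syllables in the domain: 1. The rightmost is syllable 1 (sa:d).
Primary stress: syllable 1 → ˈsa:d.lu.no.go:.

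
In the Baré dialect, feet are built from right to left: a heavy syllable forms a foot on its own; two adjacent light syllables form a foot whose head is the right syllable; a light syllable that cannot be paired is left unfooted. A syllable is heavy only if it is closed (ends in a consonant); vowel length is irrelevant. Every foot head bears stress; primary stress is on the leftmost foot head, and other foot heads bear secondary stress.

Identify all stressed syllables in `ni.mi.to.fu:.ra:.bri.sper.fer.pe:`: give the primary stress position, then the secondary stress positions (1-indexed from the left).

Weights: 1 ni L, 2 mi L, 3 to L, 4 fu: L, 5 ra: L, 6 bri L, 7 sper H, 8 fer H, 9 pe: L.
Parse right to left (heavy = foot alone; LL = one foot; stranded L unfooted): (ni.ˈmi) (to.ˈfu:) (ra:.ˈbri) (ˈsper) (ˈfer) pe:.
Foot heads: 2, 4, 6, 7, 8.
Primary stress on the leftmost head = syllable 2.
Secondary stress on 4, 6, 7, 8: ni.ˈmi.to.ˌfu:.ra:.ˌbri.ˌsper.ˌfer.pe:.

primary 2, secondary 4, 6, 7, 8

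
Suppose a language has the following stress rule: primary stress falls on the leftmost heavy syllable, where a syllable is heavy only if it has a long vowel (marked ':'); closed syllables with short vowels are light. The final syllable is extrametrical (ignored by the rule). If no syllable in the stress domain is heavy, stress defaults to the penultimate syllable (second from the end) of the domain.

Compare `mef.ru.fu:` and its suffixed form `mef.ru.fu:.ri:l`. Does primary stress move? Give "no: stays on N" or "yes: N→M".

yes: 1→3

Base `mef.ru.fu:` (3 syllables):
  The final syllable (3, fu:) is extrametrical; the stress domain is syllables 1–2.
  Weights: 1 mef L, 2 ru L.
  No heavy syllable in the domain; default to the penultimate syllable (second from the end) of the domain = syllable 1.
  → primary stress on syllable 1.
Suffixed `mef.ru.fu:.ri:l` (4 syllables):
  The final syllable (4, ri:l) is extrametrical; the stress domain is syllables 1–3.
  Weights: 1 mef L, 2 ru L, 3 fu: H.
  Heavy syllables in the domain: 3. The leftmost is syllable 3 (fu:).
  → primary stress on syllable 3.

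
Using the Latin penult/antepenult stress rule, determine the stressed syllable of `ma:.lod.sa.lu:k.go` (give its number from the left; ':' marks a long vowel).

4

Classical Latin: stress the penult if heavy (long vowel or closed), else the antepenult.
Weights: 3 sa L, 4 lu:k H, 5 go L.
The penult (syllable 4, lu:k) is heavy, so it takes stress.
Stress on syllable 4: ma:.lod.sa.ˈlu:k.go.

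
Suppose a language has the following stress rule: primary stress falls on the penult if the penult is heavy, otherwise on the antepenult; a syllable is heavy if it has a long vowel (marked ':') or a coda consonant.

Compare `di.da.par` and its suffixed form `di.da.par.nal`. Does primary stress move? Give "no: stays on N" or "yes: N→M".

yes: 1→3

Base `di.da.par` (3 syllables):
  Weights: 1 di L, 2 da L, 3 par H.
  The penult (syllable 2, da) is light, so stress falls on the antepenult (syllable 1, di).
  → primary stress on syllable 1.
Suffixed `di.da.par.nal` (4 syllables):
  Weights: 2 da L, 3 par H, 4 nal H.
  The penult (syllable 3, par) is heavy, so it takes stress.
  → primary stress on syllable 3.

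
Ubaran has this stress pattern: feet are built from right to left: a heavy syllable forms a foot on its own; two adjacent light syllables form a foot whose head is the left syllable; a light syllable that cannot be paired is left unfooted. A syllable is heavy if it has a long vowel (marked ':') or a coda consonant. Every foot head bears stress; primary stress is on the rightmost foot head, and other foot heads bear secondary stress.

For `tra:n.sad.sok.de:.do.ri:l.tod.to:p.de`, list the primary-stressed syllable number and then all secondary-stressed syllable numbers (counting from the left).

primary 8, secondary 1, 2, 3, 4, 6, 7

Weights: 1 tra:n H, 2 sad H, 3 sok H, 4 de: H, 5 do L, 6 ri:l H, 7 tod H, 8 to:p H, 9 de L.
Parse right to left (heavy = foot alone; LL = one foot; stranded L unfooted): (ˈtra:n) (ˈsad) (ˈsok) (ˈde:) do (ˈri:l) (ˈtod) (ˈto:p) de.
Foot heads: 1, 2, 3, 4, 6, 7, 8.
Primary stress on the rightmost head = syllable 8.
Secondary stress on 1, 2, 3, 4, 6, 7: ˌtra:n.ˌsad.ˌsok.ˌde:.do.ˌri:l.ˌtod.ˈto:p.de.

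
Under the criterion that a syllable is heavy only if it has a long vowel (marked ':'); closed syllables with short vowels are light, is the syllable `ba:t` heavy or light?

`ba:t`: long vowel, closed (coda /t/). Long vowel → heavy.

heavy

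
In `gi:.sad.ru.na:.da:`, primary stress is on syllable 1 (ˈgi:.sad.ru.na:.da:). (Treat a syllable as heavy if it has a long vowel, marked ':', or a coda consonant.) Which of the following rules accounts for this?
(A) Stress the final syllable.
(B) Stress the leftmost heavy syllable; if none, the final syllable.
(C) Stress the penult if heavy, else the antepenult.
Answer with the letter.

Rule A → syllable 5 (observed: 1).
Rule B → syllable 1 ✓.
Rule C → syllable 4 (observed: 1).

B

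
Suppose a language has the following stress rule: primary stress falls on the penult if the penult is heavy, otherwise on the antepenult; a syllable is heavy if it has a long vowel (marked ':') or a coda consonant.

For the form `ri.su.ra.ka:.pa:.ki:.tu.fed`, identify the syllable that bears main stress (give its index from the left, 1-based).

Weights: 6 ki: H, 7 tu L, 8 fed H.
The penult (syllable 7, tu) is light, so stress falls on the antepenult (syllable 6, ki:).
Primary stress: syllable 6 → ri.su.ra.ka:.pa:.ˈki:.tu.fed.

6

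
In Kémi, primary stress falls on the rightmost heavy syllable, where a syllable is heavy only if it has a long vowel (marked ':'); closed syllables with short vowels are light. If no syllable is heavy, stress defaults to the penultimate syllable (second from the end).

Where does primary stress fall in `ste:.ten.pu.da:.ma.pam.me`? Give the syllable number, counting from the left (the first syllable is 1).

4

Weights: 1 ste: H, 2 ten L, 3 pu L, 4 da: H, 5 ma L, 6 pam L, 7 me L.
Heavy syllables in the domain: 1, 4. The rightmost is syllable 4 (da:).
Primary stress: syllable 4 → ste:.ten.pu.ˈda:.ma.pam.me.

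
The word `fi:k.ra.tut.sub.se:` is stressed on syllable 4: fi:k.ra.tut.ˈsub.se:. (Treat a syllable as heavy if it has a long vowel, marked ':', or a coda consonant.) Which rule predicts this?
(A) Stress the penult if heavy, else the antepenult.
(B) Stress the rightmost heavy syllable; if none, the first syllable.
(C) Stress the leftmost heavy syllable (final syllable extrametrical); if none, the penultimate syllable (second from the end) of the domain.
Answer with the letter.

A

Rule A → syllable 4 ✓.
Rule B → syllable 5 (observed: 4).
Rule C → syllable 1 (observed: 4).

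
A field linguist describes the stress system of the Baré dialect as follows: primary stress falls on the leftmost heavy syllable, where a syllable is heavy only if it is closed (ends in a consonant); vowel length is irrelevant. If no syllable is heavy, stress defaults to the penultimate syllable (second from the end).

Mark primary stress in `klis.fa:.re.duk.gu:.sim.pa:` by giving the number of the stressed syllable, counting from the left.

1

Weights: 1 klis H, 2 fa: L, 3 re L, 4 duk H, 5 gu: L, 6 sim H, 7 pa: L.
Heavy syllables in the domain: 1, 4, 6. The leftmost is syllable 1 (klis).
Primary stress: syllable 1 → ˈklis.fa:.re.duk.gu:.sim.pa:.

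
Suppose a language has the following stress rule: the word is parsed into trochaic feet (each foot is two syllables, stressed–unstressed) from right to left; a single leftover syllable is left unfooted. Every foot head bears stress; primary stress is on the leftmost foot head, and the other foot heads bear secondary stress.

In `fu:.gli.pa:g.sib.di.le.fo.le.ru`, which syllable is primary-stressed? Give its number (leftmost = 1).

2

Parse right to left into trochaic (ˈσσ) feet: fu: (ˈgli.pa:g) (ˈsib.di) (ˈle.fo) (ˈle.ru). Syllable 1 is left unfooted.
Foot heads (stressed positions): 2, 4, 6, 8.
End Rule Leftmost: primary stress on the leftmost head = syllable 2.
Primary stress: syllable 2 → fu:.ˈgli.pa:g.sib.di.le.fo.le.ru.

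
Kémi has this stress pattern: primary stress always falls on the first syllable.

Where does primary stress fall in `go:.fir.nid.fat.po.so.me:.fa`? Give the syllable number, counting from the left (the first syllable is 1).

The word has 8 syllables; the first syllable is syllable 1 (go:).
Primary stress: syllable 1 → ˈgo:.fir.nid.fat.po.so.me:.fa.

1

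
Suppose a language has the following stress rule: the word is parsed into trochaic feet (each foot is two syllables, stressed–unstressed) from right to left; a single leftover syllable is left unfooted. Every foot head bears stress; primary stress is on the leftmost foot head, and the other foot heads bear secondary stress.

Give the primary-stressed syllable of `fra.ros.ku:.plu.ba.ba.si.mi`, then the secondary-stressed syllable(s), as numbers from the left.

primary 1, secondary 3, 5, 7

Parse right to left into trochaic (ˈσσ) feet: (ˈfra.ros) (ˈku:.plu) (ˈba.ba) (ˈsi.mi).
Foot heads (stressed positions): 1, 3, 5, 7.
End Rule Leftmost: primary stress on the leftmost head = syllable 1.
Secondary stress on 3, 5, 7: ˈfra.ros.ˌku:.plu.ˌba.ba.ˌsi.mi.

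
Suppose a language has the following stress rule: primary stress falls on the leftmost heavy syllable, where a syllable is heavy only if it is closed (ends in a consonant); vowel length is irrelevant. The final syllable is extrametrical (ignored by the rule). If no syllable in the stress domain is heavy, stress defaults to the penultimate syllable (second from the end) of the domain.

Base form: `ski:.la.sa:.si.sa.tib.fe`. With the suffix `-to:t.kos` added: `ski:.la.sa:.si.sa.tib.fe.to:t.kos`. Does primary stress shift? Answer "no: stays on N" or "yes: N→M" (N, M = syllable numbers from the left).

Base `ski:.la.sa:.si.sa.tib.fe` (7 syllables):
  The final syllable (7, fe) is extrametrical; the stress domain is syllables 1–6.
  Weights: 1 ski: L, 2 la L, 3 sa: L, 4 si L, 5 sa L, 6 tib H.
  Heavy syllables in the domain: 6. The leftmost is syllable 6 (tib).
  → primary stress on syllable 6.
Suffixed `ski:.la.sa:.si.sa.tib.fe.to:t.kos` (9 syllables):
  The final syllable (9, kos) is extrametrical; the stress domain is syllables 1–8.
  Weights: 1 ski: L, 2 la L, 3 sa: L, 4 si L, 5 sa L, 6 tib H, 7 fe L, 8 to:t H.
  Heavy syllables in the domain: 6, 8. The leftmost is syllable 6 (tib).
  → primary stress on syllable 6.

no: stays on 6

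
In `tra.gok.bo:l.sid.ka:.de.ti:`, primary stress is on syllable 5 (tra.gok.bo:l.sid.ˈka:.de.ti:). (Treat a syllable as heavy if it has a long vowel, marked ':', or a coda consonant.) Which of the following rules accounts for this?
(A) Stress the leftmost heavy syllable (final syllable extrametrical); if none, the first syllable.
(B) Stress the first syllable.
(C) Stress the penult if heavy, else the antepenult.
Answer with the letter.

C

Rule A → syllable 2 (observed: 5).
Rule B → syllable 1 (observed: 5).
Rule C → syllable 5 ✓.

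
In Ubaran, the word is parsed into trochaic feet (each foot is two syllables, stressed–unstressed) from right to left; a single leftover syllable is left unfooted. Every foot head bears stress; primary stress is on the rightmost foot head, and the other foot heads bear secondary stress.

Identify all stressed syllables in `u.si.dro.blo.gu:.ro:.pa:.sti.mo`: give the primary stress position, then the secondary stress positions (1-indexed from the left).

Parse right to left into trochaic (ˈσσ) feet: u (ˈsi.dro) (ˈblo.gu:) (ˈro:.pa:) (ˈsti.mo). Syllable 1 is left unfooted.
Foot heads (stressed positions): 2, 4, 6, 8.
End Rule Rightmost: primary stress on the rightmost head = syllable 8.
Secondary stress on 2, 4, 6: u.ˌsi.dro.ˌblo.gu:.ˌro:.pa:.ˈsti.mo.

primary 8, secondary 2, 4, 6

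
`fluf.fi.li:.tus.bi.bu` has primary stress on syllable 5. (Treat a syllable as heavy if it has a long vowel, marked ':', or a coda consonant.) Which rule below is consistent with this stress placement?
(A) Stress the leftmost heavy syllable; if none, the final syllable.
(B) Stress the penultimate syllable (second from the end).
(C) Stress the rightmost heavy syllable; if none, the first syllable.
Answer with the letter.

Rule A → syllable 1 (observed: 5).
Rule B → syllable 5 ✓.
Rule C → syllable 4 (observed: 5).

B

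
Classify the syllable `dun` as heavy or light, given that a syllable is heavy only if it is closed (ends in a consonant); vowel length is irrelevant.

`dun`: short vowel, closed (coda /n/). Closed (coda /n/) → heavy.

heavy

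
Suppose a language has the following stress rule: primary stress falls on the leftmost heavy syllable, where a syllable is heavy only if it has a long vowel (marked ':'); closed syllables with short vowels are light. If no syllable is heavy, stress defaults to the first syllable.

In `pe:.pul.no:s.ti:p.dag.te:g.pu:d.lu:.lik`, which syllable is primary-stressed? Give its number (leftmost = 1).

1

Weights: 1 pe: H, 2 pul L, 3 no:s H, 4 ti:p H, 5 dag L, 6 te:g H, 7 pu:d H, 8 lu: H, 9 lik L.
Heavy syllables in the domain: 1, 3, 4, 6, 7, 8. The leftmost is syllable 1 (pe:).
Primary stress: syllable 1 → ˈpe:.pul.no:s.ti:p.dag.te:g.pu:d.lu:.lik.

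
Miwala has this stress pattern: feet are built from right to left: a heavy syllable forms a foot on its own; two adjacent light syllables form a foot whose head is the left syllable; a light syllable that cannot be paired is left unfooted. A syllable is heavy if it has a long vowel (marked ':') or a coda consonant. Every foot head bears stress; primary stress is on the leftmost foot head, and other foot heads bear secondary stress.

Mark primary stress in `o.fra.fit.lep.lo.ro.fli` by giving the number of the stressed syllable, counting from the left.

1

Weights: 1 o L, 2 fra L, 3 fit H, 4 lep H, 5 lo L, 6 ro L, 7 fli L.
Parse right to left (heavy = foot alone; LL = one foot; stranded L unfooted): (ˈo.fra) (ˈfit) (ˈlep) lo (ˈro.fli).
Foot heads: 1, 3, 4, 6.
Primary stress on the leftmost head = syllable 1.
Primary stress: syllable 1 → ˈo.fra.fit.lep.lo.ro.fli.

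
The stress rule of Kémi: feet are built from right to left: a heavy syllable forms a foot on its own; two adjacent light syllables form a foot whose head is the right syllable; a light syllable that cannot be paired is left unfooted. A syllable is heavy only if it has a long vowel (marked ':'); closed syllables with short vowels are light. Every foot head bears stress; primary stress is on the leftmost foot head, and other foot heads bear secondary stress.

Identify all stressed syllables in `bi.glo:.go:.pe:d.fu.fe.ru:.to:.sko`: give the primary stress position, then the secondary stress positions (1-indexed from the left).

Weights: 1 bi L, 2 glo: H, 3 go: H, 4 pe:d H, 5 fu L, 6 fe L, 7 ru: H, 8 to: H, 9 sko L.
Parse right to left (heavy = foot alone; LL = one foot; stranded L unfooted): bi (ˈglo:) (ˈgo:) (ˈpe:d) (fu.ˈfe) (ˈru:) (ˈto:) sko.
Foot heads: 2, 3, 4, 6, 7, 8.
Primary stress on the leftmost head = syllable 2.
Secondary stress on 3, 4, 6, 7, 8: bi.ˈglo:.ˌgo:.ˌpe:d.fu.ˌfe.ˌru:.ˌto:.sko.

primary 2, secondary 3, 4, 6, 7, 8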